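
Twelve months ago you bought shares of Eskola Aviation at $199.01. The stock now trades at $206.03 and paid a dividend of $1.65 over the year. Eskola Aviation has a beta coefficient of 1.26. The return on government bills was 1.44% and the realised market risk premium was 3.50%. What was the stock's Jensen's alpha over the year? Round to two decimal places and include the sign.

-1.49%

Realised HPR = (P1 + D1 − P0) / P0 = (206.03 + 1.65 − 199.01) / 199.01 = 8.67 / 199.01 = 4.3566%
CAPM required = R_f + β·MRP = 1.44% + 1.26 × 3.50% = 5.8500%
α = realised − required = 4.3566% − 5.8500% = -1.49%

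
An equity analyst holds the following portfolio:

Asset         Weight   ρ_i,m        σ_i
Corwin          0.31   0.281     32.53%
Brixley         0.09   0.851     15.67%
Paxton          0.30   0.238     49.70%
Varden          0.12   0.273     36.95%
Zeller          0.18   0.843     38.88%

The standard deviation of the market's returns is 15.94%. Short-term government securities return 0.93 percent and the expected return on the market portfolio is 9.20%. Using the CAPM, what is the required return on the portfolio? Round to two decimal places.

8.55%

β_Corwin = 0.281 × 32.53% / 15.94% = 0.5735
β_Brixley = 0.851 × 15.67% / 15.94% = 0.8366
β_Paxton = 0.238 × 49.70% / 15.94% = 0.7421
β_Varden = 0.273 × 36.95% / 15.94% = 0.6328
β_Zeller = 0.843 × 38.88% / 15.94% = 2.0562
β_P = Σ w_i β_i = 0.31×0.5735 + 0.09×0.8366 + 0.30×0.7421 + 0.12×0.6328 + 0.18×2.0562 = 0.9218
MRP = 9.20% − 0.93% = 8.27%
E(R_P) = R_f + β_P × MRP = 0.93% + 0.9218 × 8.27% = 8.55%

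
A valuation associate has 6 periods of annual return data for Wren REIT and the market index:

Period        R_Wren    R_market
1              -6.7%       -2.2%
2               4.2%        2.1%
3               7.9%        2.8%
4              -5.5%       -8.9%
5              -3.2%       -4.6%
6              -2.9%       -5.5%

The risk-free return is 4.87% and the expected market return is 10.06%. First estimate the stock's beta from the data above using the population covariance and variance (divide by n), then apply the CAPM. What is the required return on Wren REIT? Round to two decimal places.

Mean R_i = (-6.7 + 4.2 + 7.9 − 5.5 − 3.2 − 2.9) / 6 = -1.0333%
Mean R_m = (-2.2 + 2.1 + 2.8 − 8.9 − 4.6 − 5.5) / 6 = -2.7167%
Σ(R_i − R̄_i)(R_m − R̄_m) = 108.4567  ⇒  Cov = 108.4567 / 6 = 18.0761
Σ(R_m − R̄_m)² = 103.4283  ⇒  Var(R_m) = 103.4283 / 6 = 17.2381
β = Cov / Var(R_m) = 18.0761 / 17.2381 = 1.0486
MRP = 10.06% − 4.87% = 5.19%
E(R) = R_f + β × MRP = 4.87% + 1.0486 × 5.19% = 10.31%

10.31%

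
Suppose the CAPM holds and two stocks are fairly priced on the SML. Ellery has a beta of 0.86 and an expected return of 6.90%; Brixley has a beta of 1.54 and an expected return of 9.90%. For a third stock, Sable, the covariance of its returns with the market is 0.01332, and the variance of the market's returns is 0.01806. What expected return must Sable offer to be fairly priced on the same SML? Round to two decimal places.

MRP = (9.90% − 6.90%) / (1.54 − 0.86) = 4.4118%
R_f = 6.90% − 0.86 × 4.4118% = 3.1059%
β_Sable = Cov / Var(R_m) = 0.01332 / 0.01806 = 0.7375
E(R_Sable) = R_f + β × MRP = 3.1059% + 0.7375 × 4.4118% = 6.36%

6.36%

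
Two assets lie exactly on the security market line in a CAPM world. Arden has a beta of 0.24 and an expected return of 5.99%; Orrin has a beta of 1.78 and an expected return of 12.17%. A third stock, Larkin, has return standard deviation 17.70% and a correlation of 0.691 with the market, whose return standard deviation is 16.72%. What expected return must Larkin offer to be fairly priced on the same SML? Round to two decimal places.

7.96%

MRP = (12.17% − 5.99%) / (1.78 − 0.24) = 4.0130%
R_f = 5.99% − 0.24 × 4.0130% = 5.0269%
β_Larkin = ρ·σ_i/σ_m = 0.691 × 17.70 / 16.72 = 0.7315
E(R_Larkin) = R_f + β × MRP = 5.0269% + 0.7315 × 4.0130% = 7.96%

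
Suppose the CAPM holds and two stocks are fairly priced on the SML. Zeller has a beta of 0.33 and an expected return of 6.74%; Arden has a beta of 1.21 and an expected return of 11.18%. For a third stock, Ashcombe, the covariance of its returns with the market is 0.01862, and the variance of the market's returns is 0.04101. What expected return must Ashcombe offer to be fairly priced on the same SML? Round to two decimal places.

MRP = (11.18% − 6.74%) / (1.21 − 0.33) = 5.0455%
R_f = 6.74% − 0.33 × 5.0455% = 5.0750%
β_Ashcombe = Cov / Var(R_m) = 0.01862 / 0.04101 = 0.4540
E(R_Ashcombe) = R_f + β × MRP = 5.0750% + 0.4540 × 5.0455% = 7.37%

7.37%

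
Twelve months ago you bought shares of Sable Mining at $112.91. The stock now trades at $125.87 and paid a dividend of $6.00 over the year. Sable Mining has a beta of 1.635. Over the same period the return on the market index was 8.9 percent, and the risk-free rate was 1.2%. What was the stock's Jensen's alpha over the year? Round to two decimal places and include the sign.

+3.00%

Realised HPR = (P1 + D1 − P0) / P0 = (125.87 + 6.00 − 112.91) / 112.91 = 18.96 / 112.91 = 16.7921%
MRP = 8.9% − 1.2% = 7.70%
CAPM required = R_f + β·MRP = 1.2% + 1.635 × 7.7% = 13.7895%
α = realised − required = 16.7921% − 13.7895% = +3.00%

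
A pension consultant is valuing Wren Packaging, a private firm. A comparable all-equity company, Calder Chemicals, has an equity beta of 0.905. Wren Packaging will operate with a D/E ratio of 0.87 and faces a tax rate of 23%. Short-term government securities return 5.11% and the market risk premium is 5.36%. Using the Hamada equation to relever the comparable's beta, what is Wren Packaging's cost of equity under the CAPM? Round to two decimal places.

13.21%

β_L = β_U × [1 + (1 − t)(D/E)] = 0.905 × [1 + (1 − 0.23) × 0.87]
    = 0.905 × [1 + 0.77 × 0.87] = 0.905 × 1.6699 = 1.5113
E(R) = R_f + β_L × MRP = 5.11% + 1.5113 × 5.36% = 13.21%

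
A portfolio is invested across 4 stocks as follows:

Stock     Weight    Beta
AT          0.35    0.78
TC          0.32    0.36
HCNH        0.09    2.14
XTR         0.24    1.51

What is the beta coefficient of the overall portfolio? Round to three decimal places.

0.943

β_P = Σ w_i β_i = 0.35×0.78 + 0.32×0.36 + 0.09×2.14 + 0.24×1.51 = 0.9432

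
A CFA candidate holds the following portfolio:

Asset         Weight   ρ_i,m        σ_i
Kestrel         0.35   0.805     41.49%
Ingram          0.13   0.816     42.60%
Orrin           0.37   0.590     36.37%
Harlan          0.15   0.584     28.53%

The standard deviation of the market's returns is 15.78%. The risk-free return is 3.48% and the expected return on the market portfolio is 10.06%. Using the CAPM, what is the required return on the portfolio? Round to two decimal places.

14.59%

β_Kestrel = 0.805 × 41.49% / 15.78% = 2.1166
β_Ingram = 0.816 × 42.60% / 15.78% = 2.2029
β_Orrin = 0.590 × 36.37% / 15.78% = 1.3598
β_Harlan = 0.584 × 28.53% / 15.78% = 1.0559
β_P = Σ w_i β_i = 0.35×2.1166 + 0.13×2.2029 + 0.37×1.3598 + 0.15×1.0559 = 1.6887
MRP = 10.06% − 3.48% = 6.58%
E(R_P) = R_f + β_P × MRP = 3.48% + 1.6887 × 6.58% = 14.59%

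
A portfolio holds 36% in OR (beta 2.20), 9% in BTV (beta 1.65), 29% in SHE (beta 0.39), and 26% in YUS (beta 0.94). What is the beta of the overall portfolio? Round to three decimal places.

1.298

β_P = Σ w_i β_i = 0.36×2.20 + 0.09×1.65 + 0.29×0.39 + 0.26×0.94 = 1.2980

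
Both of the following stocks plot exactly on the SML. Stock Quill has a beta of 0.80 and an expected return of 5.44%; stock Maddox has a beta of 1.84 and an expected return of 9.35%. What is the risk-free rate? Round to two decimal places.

2.43%

Both satisfy E(R) = R_f + β·MRP, so the slope of the SML is
MRP = (9.35% − 5.44%) / (1.84 − 0.80) = 3.91% / 1.04 = 3.7596%
R_f = E(R_Quill) − β_Quill·MRP = 5.44% − 0.80 × 3.7596% = 2.4323%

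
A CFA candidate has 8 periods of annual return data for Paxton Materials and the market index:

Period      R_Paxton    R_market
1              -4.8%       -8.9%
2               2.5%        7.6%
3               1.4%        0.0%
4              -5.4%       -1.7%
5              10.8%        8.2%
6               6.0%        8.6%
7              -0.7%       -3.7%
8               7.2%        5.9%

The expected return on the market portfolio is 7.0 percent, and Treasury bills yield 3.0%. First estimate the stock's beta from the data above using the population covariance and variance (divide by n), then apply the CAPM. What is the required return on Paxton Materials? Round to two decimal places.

Mean R_i = (-4.8 + 2.5 + 1.4 − 5.4 + 10.8 + 6.0 − 0.7 + 7.2) / 8 = 2.1250%
Mean R_m = (-8.9 + 7.6 + 0.0 − 1.7 + 8.2 + 8.6 − 3.7 + 5.9) / 8 = 2.0000%
Σ(R_i − R̄_i)(R_m − R̄_m) = 222.1300  ⇒  Cov = 222.1300 / 8 = 27.7663
Σ(R_m − R̄_m)² = 297.5600  ⇒  Var(R_m) = 297.5600 / 8 = 37.1950
β = Cov / Var(R_m) = 27.7663 / 37.1950 = 0.7465
MRP = 7.0% − 3.0% = 4.00%
E(R) = R_f + β × MRP = 3.0% + 0.7465 × 4.0% = 5.99%

5.99%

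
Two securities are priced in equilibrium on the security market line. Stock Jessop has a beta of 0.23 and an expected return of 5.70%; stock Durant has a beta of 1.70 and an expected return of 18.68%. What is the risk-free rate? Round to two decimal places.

3.67%

Both satisfy E(R) = R_f + β·MRP, so the slope of the SML is
MRP = (18.68% − 5.70%) / (1.70 − 0.23) = 12.98% / 1.47 = 8.8299%
R_f = E(R_Jessop) − β_Jessop·MRP = 5.70% − 0.23 × 8.8299% = 3.6691%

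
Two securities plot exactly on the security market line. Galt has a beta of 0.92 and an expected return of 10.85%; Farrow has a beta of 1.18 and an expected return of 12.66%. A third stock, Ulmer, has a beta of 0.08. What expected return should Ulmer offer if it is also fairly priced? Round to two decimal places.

5.00%

MRP (SML slope) = (12.66% − 10.85%) / (1.18 − 0.92) = 1.81% / 0.26 = 6.9615%
R_f (intercept) = 10.85% − 0.92 × 6.9615% = 4.4454%
E(R_Ulmer) = R_f + β × MRP = 4.4454% + 0.08 × 6.9615% = 5.00%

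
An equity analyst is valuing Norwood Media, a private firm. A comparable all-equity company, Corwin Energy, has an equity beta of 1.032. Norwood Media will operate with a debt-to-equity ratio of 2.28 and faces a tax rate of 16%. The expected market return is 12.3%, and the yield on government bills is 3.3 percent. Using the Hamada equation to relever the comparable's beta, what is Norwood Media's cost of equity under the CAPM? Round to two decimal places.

30.38%

β_L = β_U × [1 + (1 − t)(D/E)] = 1.032 × [1 + (1 − 0.16) × 2.28]
    = 1.032 × [1 + 0.84 × 2.28] = 1.032 × 2.9152 = 3.0085
MRP = 12.3% − 3.3% = 9.00%
E(R) = R_f + β_L × MRP = 3.3% + 3.0085 × 9.0% = 30.38%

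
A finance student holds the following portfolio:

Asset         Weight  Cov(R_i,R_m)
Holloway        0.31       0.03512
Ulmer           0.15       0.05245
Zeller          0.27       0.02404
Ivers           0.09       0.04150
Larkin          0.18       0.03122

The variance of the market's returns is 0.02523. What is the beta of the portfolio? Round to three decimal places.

1.371

β_Holloway = 0.03512 / 0.02523 = 1.3920
β_Ulmer = 0.05245 / 0.02523 = 2.0789
β_Zeller = 0.02404 / 0.02523 = 0.9528
β_Ivers = 0.04150 / 0.02523 = 1.6449
β_Larkin = 0.03122 / 0.02523 = 1.2374
β_P = Σ w_i β_i = 0.31×1.3920 + 0.15×2.0789 + 0.27×0.9528 + 0.09×1.6449 + 0.18×1.2374 = 1.3714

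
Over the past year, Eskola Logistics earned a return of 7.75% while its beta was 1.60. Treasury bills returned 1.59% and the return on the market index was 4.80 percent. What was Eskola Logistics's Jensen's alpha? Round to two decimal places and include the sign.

Market excess return = 4.80% − 1.59% = 3.21%
CAPM benchmark = R_f + β(R_m − R_f) = 1.59% + 1.60 × 3.21% = 6.7260%
α = actual − benchmark = 7.75% − 6.7260% = +1.02%

+1.02%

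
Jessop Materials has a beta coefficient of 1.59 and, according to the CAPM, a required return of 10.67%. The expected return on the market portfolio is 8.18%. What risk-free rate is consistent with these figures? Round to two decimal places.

E(R) = R_f + β(E(R_m) − R_f) = R_f(1 − β) + β·E(R_m)
10.67% = R_f × (1 − 1.59) + 1.59 × 8.18%
10.67% = R_f × -0.59 + 13.0062%
R_f = (10.67% − 13.0062%) / -0.59 = 3.96%

3.96%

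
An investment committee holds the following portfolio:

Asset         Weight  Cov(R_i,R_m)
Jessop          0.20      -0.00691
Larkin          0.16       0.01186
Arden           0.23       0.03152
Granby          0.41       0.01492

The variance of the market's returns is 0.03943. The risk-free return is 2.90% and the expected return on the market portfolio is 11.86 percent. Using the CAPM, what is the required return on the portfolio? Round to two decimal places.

6.05%

β_Jessop = -0.00691 / 0.03943 = -0.1752
β_Larkin = 0.01186 / 0.03943 = 0.3008
β_Arden = 0.03152 / 0.03943 = 0.7994
β_Granby = 0.01492 / 0.03943 = 0.3784
β_P = Σ w_i β_i = 0.20×-0.1752 + 0.16×0.3008 + 0.23×0.7994 + 0.41×0.3784 = 0.3521
MRP = 11.86% − 2.90% = 8.96%
E(R_P) = R_f + β_P × MRP = 2.90% + 0.3521 × 8.96% = 6.05%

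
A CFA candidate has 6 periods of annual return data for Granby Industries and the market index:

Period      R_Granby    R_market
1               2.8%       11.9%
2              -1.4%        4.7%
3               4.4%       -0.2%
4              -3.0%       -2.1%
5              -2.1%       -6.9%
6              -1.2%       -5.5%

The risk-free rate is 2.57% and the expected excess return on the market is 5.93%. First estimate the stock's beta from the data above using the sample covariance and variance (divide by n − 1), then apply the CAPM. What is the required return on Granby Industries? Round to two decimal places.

3.86%

Mean R_i = (2.8 − 1.4 + 4.4 − 3.0 − 2.1 − 1.2) / 6 = -0.0833%
Mean R_m = (11.9 + 4.7 − 0.2 − 2.1 − 6.9 − 5.5) / 6 = 0.3167%
Σ(R_i − R̄_i)(R_m − R̄_m) = 53.4083  ⇒  Cov = 53.4083 / 5 = 10.6817
Σ(R_m − R̄_m)² = 245.4083  ⇒  Var(R_m) = 245.4083 / 5 = 49.0817
β = Cov / Var(R_m) = 10.6817 / 49.0817 = 0.2176
E(R) = R_f + β × MRP = 2.57% + 0.2176 × 5.93% = 3.86%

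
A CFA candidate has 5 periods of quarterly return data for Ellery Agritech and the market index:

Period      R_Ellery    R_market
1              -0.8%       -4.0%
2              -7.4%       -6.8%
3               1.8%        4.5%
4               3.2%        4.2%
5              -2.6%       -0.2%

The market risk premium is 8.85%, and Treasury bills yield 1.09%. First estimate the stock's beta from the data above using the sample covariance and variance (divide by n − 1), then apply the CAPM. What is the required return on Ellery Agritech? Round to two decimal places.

7.60%

Mean R_i = (-0.8 − 7.4 + 1.8 + 3.2 − 2.6) / 5 = -1.1600%
Mean R_m = (-4.0 − 6.8 + 4.5 + 4.2 − 0.2) / 5 = -0.4600%
Σ(R_i − R̄_i)(R_m − R̄_m) = 72.9120  ⇒  Cov = 72.9120 / 4 = 18.2280
Σ(R_m − R̄_m)² = 99.1120  ⇒  Var(R_m) = 99.1120 / 4 = 24.7780
β = Cov / Var(R_m) = 18.2280 / 24.7780 = 0.7357
E(R) = R_f + β × MRP = 1.09% + 0.7357 × 8.85% = 7.60%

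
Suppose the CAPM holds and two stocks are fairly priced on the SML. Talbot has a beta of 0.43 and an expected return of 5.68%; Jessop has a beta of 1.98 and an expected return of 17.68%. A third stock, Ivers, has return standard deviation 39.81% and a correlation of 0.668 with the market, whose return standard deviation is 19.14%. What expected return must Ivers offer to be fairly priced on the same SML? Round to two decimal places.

MRP = (17.68% − 5.68%) / (1.98 − 0.43) = 7.7419%
R_f = 5.68% − 0.43 × 7.7419% = 2.3510%
β_Ivers = ρ·σ_i/σ_m = 0.668 × 39.81 / 19.14 = 1.3894
E(R_Ivers) = R_f + β × MRP = 2.3510% + 1.3894 × 7.7419% = 13.11%

13.11%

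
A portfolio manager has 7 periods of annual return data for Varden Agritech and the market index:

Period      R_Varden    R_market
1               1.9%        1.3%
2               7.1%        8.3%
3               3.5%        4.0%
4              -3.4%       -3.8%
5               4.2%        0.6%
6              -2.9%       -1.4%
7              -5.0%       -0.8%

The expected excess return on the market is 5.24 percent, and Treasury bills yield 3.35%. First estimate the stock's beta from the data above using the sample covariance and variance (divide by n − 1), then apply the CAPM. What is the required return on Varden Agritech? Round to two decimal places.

8.49%

Mean R_i = (1.9 + 7.1 + 3.5 − 3.4 + 4.2 − 2.9 − 5.0) / 7 = 0.7714%
Mean R_m = (1.3 + 8.3 + 4.0 − 3.8 + 0.6 − 1.4 − 0.8) / 7 = 1.1714%
Σ(R_i − R̄_i)(R_m − R̄_m) = 92.5743  ⇒  Cov = 92.5743 / 6 = 15.4291
Σ(R_m − R̄_m)² = 94.3743  ⇒  Var(R_m) = 94.3743 / 6 = 15.7291
β = Cov / Var(R_m) = 15.4291 / 15.7291 = 0.9809
E(R) = R_f + β × MRP = 3.35% + 0.9809 × 5.24% = 8.49%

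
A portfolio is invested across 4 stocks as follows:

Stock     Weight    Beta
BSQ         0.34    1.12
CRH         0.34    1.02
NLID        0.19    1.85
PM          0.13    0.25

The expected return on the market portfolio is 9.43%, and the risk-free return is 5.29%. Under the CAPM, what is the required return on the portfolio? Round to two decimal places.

β_P = Σ w_i β_i = 0.34×1.12 + 0.34×1.02 + 0.19×1.85 + 0.13×0.25 = 1.1116
MRP = 9.43% − 5.29% = 4.14%
E(R_P) = R_f + β_P × MRP = 5.29% + 1.1116 × 4.14% = 9.89%

9.89%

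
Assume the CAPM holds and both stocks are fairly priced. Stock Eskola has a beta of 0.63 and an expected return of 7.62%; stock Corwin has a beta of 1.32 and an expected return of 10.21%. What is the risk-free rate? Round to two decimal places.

Both satisfy E(R) = R_f + β·MRP, so the slope of the SML is
MRP = (10.21% − 7.62%) / (1.32 − 0.63) = 2.59% / 0.69 = 3.7536%
R_f = E(R_Eskola) − β_Eskola·MRP = 7.62% − 0.63 × 3.7536% = 5.2552%

5.26%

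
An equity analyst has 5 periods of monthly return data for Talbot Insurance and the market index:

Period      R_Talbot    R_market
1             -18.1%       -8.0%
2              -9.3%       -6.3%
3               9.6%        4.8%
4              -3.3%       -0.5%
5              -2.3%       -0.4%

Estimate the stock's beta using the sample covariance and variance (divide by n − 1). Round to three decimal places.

Mean R_i = (-18.1 − 9.3 + 9.6 − 3.3 − 2.3) / 5 = -4.6800%
Mean R_m = (-8.0 − 6.3 + 4.8 − 0.5 − 0.4) / 5 = -2.0800%
Σ(R_i − R̄_i)(R_m − R̄_m) = 203.3680  ⇒  Cov = 203.3680 / 4 = 50.8420
Σ(R_m − R̄_m)² = 105.5080  ⇒  Var(R_m) = 105.5080 / 4 = 26.3770
β = Cov / Var(R_m) = 50.8420 / 26.3770 = 1.9275

1.928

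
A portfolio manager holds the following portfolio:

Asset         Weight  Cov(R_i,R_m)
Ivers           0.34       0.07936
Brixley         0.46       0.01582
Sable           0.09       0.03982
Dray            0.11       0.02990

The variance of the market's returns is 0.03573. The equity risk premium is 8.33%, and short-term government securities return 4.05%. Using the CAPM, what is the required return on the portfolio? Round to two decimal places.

β_Ivers = 0.07936 / 0.03573 = 2.2211
β_Brixley = 0.01582 / 0.03573 = 0.4428
β_Sable = 0.03982 / 0.03573 = 1.1145
β_Dray = 0.02990 / 0.03573 = 0.8368
β_P = Σ w_i β_i = 0.34×2.2211 + 0.46×0.4428 + 0.09×1.1145 + 0.11×0.8368 = 1.1512
E(R_P) = R_f + β_P × MRP = 4.05% + 1.1512 × 8.33% = 13.64%

13.64%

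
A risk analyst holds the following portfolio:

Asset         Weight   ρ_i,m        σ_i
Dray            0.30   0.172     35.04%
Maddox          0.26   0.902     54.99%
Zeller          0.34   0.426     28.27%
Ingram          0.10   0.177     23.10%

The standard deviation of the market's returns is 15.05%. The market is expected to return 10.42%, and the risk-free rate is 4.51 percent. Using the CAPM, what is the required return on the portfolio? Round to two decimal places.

β_Dray = 0.172 × 35.04% / 15.05% = 0.4005
β_Maddox = 0.902 × 54.99% / 15.05% = 3.2957
β_Zeller = 0.426 × 28.27% / 15.05% = 0.8002
β_Ingram = 0.177 × 23.10% / 15.05% = 0.2717
β_P = Σ w_i β_i = 0.30×0.4005 + 0.26×3.2957 + 0.34×0.8002 + 0.10×0.2717 = 1.2763
MRP = 10.42% − 4.51% = 5.91%
E(R_P) = R_f + β_P × MRP = 4.51% + 1.2763 × 5.91% = 12.05%

12.05%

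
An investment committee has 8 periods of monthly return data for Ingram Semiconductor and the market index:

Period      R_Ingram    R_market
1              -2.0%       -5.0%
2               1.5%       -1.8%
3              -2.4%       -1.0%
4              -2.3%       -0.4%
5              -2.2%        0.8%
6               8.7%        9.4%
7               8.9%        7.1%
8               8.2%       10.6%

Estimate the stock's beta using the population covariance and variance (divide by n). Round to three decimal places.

Mean R_i = (-2.0 + 1.5 − 2.4 − 2.3 − 2.2 + 8.7 + 8.9 + 8.2) / 8 = 2.3000%
Mean R_m = (-5.0 − 1.8 − 1.0 − 0.4 + 0.8 + 9.4 + 7.1 + 10.6) / 8 = 2.4625%
Σ(R_i − R̄_i)(R_m − R̄_m) = 195.4400  ⇒  Cov = 195.4400 / 8 = 24.4300
Σ(R_m − R̄_m)² = 232.6588  ⇒  Var(R_m) = 232.6588 / 8 = 29.0824
β = Cov / Var(R_m) = 24.4300 / 29.0824 = 0.8400

0.840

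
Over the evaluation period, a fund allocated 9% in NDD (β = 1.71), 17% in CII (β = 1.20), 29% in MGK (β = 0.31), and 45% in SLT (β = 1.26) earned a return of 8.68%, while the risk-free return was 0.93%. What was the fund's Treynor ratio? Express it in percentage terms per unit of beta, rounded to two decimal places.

7.64%

β_P = 0.09×1.71 + 0.17×1.20 + 0.29×0.31 + 0.45×1.26 = 1.0148
Treynor = (R_P − R_f) / β_P = (8.68% − 0.93%) / 1.0148 = 7.75% / 1.0148 = 7.64%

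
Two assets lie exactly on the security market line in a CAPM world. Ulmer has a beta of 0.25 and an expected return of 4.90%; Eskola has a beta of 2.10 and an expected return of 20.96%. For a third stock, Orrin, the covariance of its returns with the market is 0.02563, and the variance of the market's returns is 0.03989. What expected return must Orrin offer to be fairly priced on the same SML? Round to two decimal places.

MRP = (20.96% − 4.90%) / (2.10 − 0.25) = 8.6811%
R_f = 4.90% − 0.25 × 8.6811% = 2.7297%
β_Orrin = Cov / Var(R_m) = 0.02563 / 0.03989 = 0.6425
E(R_Orrin) = R_f + β × MRP = 2.7297% + 0.6425 × 8.6811% = 8.31%

8.31%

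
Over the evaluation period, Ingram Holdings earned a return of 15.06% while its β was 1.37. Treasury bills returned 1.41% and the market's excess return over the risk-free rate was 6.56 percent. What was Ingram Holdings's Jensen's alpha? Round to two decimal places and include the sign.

+4.66%

CAPM benchmark = R_f + β(R_m − R_f) = 1.41% + 1.37 × 6.56% = 10.3972%
α = actual − benchmark = 15.06% − 10.3972% = +4.66%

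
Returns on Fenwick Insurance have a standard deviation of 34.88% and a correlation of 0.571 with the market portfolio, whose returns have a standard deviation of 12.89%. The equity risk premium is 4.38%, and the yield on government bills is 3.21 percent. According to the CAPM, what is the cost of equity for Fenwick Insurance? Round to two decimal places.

9.98%

β = ρ × σ_i / σ_m = 0.571 × 34.88% / 12.89% = 1.5451
E(R) = 3.21% + 1.5451 × 4.38% = 9.98%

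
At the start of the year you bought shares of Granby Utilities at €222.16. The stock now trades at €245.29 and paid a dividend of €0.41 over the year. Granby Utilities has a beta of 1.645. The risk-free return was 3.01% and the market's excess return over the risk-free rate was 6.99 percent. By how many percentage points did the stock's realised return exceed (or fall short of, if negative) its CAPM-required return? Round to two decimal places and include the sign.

-3.91%

Realised HPR = (P1 + D1 − P0) / P0 = (245.29 + 0.41 − 222.16) / 222.16 = 23.54 / 222.16 = 10.5960%
CAPM required = R_f + β·MRP = 3.01% + 1.645 × 6.99% = 14.50855%
α = realised − required = 10.5960% − 14.50855% = -3.91%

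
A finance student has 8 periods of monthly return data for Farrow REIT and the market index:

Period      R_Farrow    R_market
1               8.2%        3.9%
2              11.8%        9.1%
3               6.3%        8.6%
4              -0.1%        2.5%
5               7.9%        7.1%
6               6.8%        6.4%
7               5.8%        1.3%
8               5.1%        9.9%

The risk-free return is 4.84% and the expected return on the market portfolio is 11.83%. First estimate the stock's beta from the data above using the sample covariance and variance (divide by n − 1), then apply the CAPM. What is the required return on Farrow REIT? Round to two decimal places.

Mean R_i = (8.2 + 11.8 + 6.3 − 0.1 + 7.9 + 6.8 + 5.8 + 5.1) / 8 = 6.4750%
Mean R_m = (3.9 + 9.1 + 8.6 + 2.5 + 7.1 + 6.4 + 1.3 + 9.9) / 8 = 6.1000%
Σ(R_i − R̄_i)(R_m − R̄_m) = 34.9500  ⇒  Cov = 34.9500 / 7 = 4.9929
Σ(R_m − R̄_m)² = 71.6200  ⇒  Var(R_m) = 71.6200 / 7 = 10.2314
β = Cov / Var(R_m) = 4.9929 / 10.2314 = 0.4880
MRP = 11.83% − 4.84% = 6.99%
E(R) = R_f + β × MRP = 4.84% + 0.4880 × 6.99% = 8.25%

8.25%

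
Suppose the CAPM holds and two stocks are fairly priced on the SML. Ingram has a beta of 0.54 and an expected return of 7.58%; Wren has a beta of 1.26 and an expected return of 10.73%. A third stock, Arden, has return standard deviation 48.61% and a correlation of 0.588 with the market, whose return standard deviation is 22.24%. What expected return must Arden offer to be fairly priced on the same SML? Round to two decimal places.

MRP = (10.73% − 7.58%) / (1.26 − 0.54) = 4.3750%
R_f = 7.58% − 0.54 × 4.3750% = 5.2175%
β_Arden = ρ·σ_i/σ_m = 0.588 × 48.61 / 22.24 = 1.2852
E(R_Arden) = R_f + β × MRP = 5.2175% + 1.2852 × 4.3750% = 10.84%

10.84%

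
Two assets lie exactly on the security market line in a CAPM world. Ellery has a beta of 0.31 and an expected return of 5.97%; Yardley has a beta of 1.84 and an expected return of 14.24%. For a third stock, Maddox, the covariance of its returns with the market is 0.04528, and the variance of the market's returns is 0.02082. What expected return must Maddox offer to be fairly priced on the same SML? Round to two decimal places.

16.05%

MRP = (14.24% − 5.97%) / (1.84 − 0.31) = 5.4052%
R_f = 5.97% − 0.31 × 5.4052% = 4.2944%
β_Maddox = Cov / Var(R_m) = 0.04528 / 0.02082 = 2.1748
E(R_Maddox) = R_f + β × MRP = 4.2944% + 2.1748 × 5.4052% = 16.05%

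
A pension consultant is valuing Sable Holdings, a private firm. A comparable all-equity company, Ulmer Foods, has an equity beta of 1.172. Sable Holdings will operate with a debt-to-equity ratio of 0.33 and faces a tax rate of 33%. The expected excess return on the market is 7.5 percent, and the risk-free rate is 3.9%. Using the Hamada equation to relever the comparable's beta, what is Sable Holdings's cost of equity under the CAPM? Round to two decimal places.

β_L = β_U × [1 + (1 − t)(D/E)] = 1.172 × [1 + (1 − 0.33) × 0.33]
    = 1.172 × [1 + 0.67 × 0.33] = 1.172 × 1.2211 = 1.4311
E(R) = R_f + β_L × MRP = 3.9% + 1.4311 × 7.5% = 14.63%

14.63%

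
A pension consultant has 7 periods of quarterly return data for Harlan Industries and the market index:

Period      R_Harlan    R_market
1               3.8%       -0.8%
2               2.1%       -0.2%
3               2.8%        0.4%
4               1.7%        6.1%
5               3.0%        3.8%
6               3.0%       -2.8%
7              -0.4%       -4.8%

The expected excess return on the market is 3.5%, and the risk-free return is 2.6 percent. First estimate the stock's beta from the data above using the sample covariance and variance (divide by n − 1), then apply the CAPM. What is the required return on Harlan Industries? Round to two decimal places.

Mean R_i = (3.8 + 2.1 + 2.8 + 1.7 + 3.0 + 3.0 − 0.4) / 7 = 2.2857%
Mean R_m = (-0.8 − 0.2 + 0.4 + 6.1 + 3.8 − 2.8 − 4.8) / 7 = 0.2429%
Σ(R_i − R̄_i)(R_m − R̄_m) = 9.0643  ⇒  Cov = 9.0643 / 6 = 1.5107
Σ(R_m − R̄_m)² = 82.9571  ⇒  Var(R_m) = 82.9571 / 6 = 13.8262
β = Cov / Var(R_m) = 1.5107 / 13.8262 = 0.1093
E(R) = R_f + β × MRP = 2.6% + 0.1093 × 3.5% = 2.98%

2.98%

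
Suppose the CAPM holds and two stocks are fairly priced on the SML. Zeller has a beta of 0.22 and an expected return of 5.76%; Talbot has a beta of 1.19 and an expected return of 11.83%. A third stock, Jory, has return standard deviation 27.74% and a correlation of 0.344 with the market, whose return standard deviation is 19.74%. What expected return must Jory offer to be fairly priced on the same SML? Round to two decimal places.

7.41%

MRP = (11.83% − 5.76%) / (1.19 − 0.22) = 6.2577%
R_f = 5.76% − 0.22 × 6.2577% = 4.3833%
β_Jory = ρ·σ_i/σ_m = 0.344 × 27.74 / 19.74 = 0.4834
E(R_Jory) = R_f + β × MRP = 4.3833% + 0.4834 × 6.2577% = 7.41%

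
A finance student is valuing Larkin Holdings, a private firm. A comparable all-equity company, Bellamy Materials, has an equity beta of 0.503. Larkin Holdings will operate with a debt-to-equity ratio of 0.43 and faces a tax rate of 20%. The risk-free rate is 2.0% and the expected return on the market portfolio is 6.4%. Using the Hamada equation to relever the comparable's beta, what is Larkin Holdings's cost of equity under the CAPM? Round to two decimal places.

4.97%

β_L = β_U × [1 + (1 − t)(D/E)] = 0.503 × [1 + (1 − 0.20) × 0.43]
    = 0.503 × [1 + 0.80 × 0.43] = 0.503 × 1.3440 = 0.6760
MRP = 6.4% − 2.0% = 4.40%
E(R) = R_f + β_L × MRP = 2.0% + 0.6760 × 4.4% = 4.97%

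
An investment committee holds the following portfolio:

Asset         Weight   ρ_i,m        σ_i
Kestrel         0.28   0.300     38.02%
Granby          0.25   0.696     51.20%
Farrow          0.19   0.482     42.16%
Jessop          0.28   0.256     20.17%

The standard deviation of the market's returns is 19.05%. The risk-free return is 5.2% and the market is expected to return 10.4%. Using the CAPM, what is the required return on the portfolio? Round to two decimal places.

β_Kestrel = 0.300 × 38.02% / 19.05% = 0.5987
β_Granby = 0.696 × 51.20% / 19.05% = 1.8706
β_Farrow = 0.482 × 42.16% / 19.05% = 1.0667
β_Jessop = 0.256 × 20.17% / 19.05% = 0.2711
β_P = Σ w_i β_i = 0.28×0.5987 + 0.25×1.8706 + 0.19×1.0667 + 0.28×0.2711 = 0.9139
MRP = 10.4% − 5.2% = 5.20%
E(R_P) = R_f + β_P × MRP = 5.2% + 0.9139 × 5.2% = 9.95%

9.95%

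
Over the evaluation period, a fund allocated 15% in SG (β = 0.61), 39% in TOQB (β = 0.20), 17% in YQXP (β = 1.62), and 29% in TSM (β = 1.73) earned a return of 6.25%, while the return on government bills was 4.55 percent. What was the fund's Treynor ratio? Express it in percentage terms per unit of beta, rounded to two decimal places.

β_P = 0.15×0.61 + 0.39×0.20 + 0.17×1.62 + 0.29×1.73 = 0.9466
Treynor = (R_P − R_f) / β_P = (6.25% − 4.55%) / 0.9466 = 1.70% / 0.9466 = 1.80%

1.80%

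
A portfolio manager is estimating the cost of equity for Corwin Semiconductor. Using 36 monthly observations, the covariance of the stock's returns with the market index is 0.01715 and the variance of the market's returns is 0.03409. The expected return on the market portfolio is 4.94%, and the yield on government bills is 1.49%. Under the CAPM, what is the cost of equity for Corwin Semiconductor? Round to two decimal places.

β = Cov(R_i, R_m) / Var(R_m) = 0.01715 / 0.03409 = 0.5031
MRP = 4.94% − 1.49% = 3.45%
E(R) = R_f + β × MRP = 1.49% + 0.5031 × 3.45% = 3.23%

3.23%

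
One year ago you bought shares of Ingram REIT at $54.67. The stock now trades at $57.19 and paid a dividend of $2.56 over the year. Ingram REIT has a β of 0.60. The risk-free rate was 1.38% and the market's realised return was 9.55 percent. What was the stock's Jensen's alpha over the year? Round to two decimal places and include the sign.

Realised HPR = (P1 + D1 − P0) / P0 = (57.19 + 2.56 − 54.67) / 54.67 = 5.08 / 54.67 = 9.2921%
MRP = 9.55% − 1.38% = 8.17%
CAPM required = R_f + β·MRP = 1.38% + 0.60 × 8.17% = 6.2820%
α = realised − required = 9.2921% − 6.2820% = +3.01%

+3.01%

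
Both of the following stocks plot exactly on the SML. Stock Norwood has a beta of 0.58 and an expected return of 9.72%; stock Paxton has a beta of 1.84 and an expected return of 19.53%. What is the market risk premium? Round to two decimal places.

7.79%

Both satisfy E(R) = R_f + β·MRP, so the slope of the SML is
MRP = (19.53% − 9.72%) / (1.84 − 0.58) = 9.81% / 1.26 = 7.7857%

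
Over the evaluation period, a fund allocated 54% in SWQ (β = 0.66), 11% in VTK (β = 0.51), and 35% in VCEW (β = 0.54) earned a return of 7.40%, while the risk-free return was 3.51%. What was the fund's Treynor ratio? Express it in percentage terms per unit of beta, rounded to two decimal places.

6.47%

β_P = 0.54×0.66 + 0.11×0.51 + 0.35×0.54 = 0.6015
Treynor = (R_P − R_f) / β_P = (7.40% − 3.51%) / 0.6015 = 3.89% / 0.6015 = 6.47%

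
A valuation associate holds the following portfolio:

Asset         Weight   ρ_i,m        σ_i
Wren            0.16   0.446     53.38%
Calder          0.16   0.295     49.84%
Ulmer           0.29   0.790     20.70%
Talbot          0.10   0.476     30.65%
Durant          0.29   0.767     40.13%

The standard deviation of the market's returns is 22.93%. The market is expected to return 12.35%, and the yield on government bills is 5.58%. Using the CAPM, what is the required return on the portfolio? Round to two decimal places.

11.87%

β_Wren = 0.446 × 53.38% / 22.93% = 1.0383
β_Calder = 0.295 × 49.84% / 22.93% = 0.6412
β_Ulmer = 0.790 × 20.70% / 22.93% = 0.7132
β_Talbot = 0.476 × 30.65% / 22.93% = 0.6363
β_Durant = 0.767 × 40.13% / 22.93% = 1.3423
β_P = Σ w_i β_i = 0.16×1.0383 + 0.16×0.6412 + 0.29×0.7132 + 0.10×0.6363 + 0.29×1.3423 = 0.9284
MRP = 12.35% − 5.58% = 6.77%
E(R_P) = R_f + β_P × MRP = 5.58% + 0.9284 × 6.77% = 11.87%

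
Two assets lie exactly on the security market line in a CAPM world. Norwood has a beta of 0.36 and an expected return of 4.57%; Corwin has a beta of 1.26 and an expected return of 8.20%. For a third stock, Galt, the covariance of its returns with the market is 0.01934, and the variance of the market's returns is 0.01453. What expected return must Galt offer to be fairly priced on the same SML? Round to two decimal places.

8.49%

MRP = (8.20% − 4.57%) / (1.26 − 0.36) = 4.0333%
R_f = 4.57% − 0.36 × 4.0333% = 3.1180%
β_Galt = Cov / Var(R_m) = 0.01934 / 0.01453 = 1.3310
E(R_Galt) = R_f + β × MRP = 3.1180% + 1.3310 × 4.0333% = 8.49%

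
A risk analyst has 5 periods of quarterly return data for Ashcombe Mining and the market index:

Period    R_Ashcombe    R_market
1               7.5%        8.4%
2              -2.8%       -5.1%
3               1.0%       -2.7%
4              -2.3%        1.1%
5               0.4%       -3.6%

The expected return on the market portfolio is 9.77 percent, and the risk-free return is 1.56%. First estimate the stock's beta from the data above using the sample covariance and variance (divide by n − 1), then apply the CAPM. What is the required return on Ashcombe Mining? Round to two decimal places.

6.60%

Mean R_i = (7.5 − 2.8 + 1.0 − 2.3 + 0.4) / 5 = 0.7600%
Mean R_m = (8.4 − 5.1 − 2.7 + 1.1 − 3.6) / 5 = -0.3800%
Σ(R_i − R̄_i)(R_m − R̄_m) = 72.0540  ⇒  Cov = 72.0540 / 4 = 18.0135
Σ(R_m − R̄_m)² = 117.3080  ⇒  Var(R_m) = 117.3080 / 4 = 29.3270
β = Cov / Var(R_m) = 18.0135 / 29.3270 = 0.6142
MRP = 9.77% − 1.56% = 8.21%
E(R) = R_f + β × MRP = 1.56% + 0.6142 × 8.21% = 6.60%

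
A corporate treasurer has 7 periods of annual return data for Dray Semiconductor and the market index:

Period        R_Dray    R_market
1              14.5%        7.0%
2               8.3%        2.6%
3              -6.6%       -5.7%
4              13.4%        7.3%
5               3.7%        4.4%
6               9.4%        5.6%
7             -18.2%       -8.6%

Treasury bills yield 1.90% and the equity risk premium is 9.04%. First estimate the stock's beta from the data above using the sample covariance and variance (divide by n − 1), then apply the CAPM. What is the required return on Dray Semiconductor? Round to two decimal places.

18.23%

Mean R_i = (14.5 + 8.3 − 6.6 + 13.4 + 3.7 + 9.4 − 18.2) / 7 = 3.5000%
Mean R_m = (7.0 + 2.6 − 5.7 + 7.3 + 4.4 + 5.6 − 8.6) / 7 = 1.8000%
Σ(R_i − R̄_i)(R_m − R̄_m) = 439.8600  ⇒  Cov = 439.8600 / 6 = 73.3100
Σ(R_m − R̄_m)² = 243.5400  ⇒  Var(R_m) = 243.5400 / 6 = 40.5900
β = Cov / Var(R_m) = 73.3100 / 40.5900 = 1.8061
E(R) = R_f + β × MRP = 1.90% + 1.8061 × 9.04% = 18.23%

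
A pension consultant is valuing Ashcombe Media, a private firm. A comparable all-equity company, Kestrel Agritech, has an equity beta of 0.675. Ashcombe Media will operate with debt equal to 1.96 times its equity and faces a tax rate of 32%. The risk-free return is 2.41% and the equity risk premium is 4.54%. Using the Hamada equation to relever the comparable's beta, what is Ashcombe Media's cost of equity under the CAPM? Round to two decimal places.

β_L = β_U × [1 + (1 − t)(D/E)] = 0.675 × [1 + (1 − 0.32) × 1.96]
    = 0.675 × [1 + 0.68 × 1.96] = 0.675 × 2.3328 = 1.5746
E(R) = R_f + β_L × MRP = 2.41% + 1.5746 × 4.54% = 9.56%

9.56%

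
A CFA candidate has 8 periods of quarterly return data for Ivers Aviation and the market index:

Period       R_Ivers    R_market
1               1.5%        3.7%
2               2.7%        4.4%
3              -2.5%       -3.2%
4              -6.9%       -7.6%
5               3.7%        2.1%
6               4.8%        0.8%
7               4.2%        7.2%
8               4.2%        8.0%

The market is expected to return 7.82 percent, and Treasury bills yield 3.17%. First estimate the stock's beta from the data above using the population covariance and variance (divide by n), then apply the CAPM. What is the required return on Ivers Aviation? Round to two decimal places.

Mean R_i = (1.5 + 2.7 − 2.5 − 6.9 + 3.7 + 4.8 + 4.2 + 4.2) / 8 = 1.4625%
Mean R_m = (3.7 + 4.4 − 3.2 − 7.6 + 2.1 + 0.8 + 7.2 + 8.0) / 8 = 1.9250%
Σ(R_i − R̄_i)(R_m − R̄_m) = 130.7975  ⇒  Cov = 130.7975 / 8 = 16.3497
Σ(R_m − R̄_m)² = 192.2950  ⇒  Var(R_m) = 192.2950 / 8 = 24.0369
β = Cov / Var(R_m) = 16.3497 / 24.0369 = 0.6802
MRP = 7.82% − 3.17% = 4.65%
E(R) = R_f + β × MRP = 3.17% + 0.6802 × 4.65% = 6.33%

6.33%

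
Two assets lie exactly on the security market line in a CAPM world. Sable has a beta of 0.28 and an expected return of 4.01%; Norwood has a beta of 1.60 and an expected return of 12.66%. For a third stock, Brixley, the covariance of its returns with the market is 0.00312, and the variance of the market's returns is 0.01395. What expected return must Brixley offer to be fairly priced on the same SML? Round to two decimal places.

3.64%

MRP = (12.66% − 4.01%) / (1.60 − 0.28) = 6.5530%
R_f = 4.01% − 0.28 × 6.5530% = 2.1752%
β_Brixley = Cov / Var(R_m) = 0.00312 / 0.01395 = 0.2237
E(R_Brixley) = R_f + β × MRP = 2.1752% + 0.2237 × 6.5530% = 3.64%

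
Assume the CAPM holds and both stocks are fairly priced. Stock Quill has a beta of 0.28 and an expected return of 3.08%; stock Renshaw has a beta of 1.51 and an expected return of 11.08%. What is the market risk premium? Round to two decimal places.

6.50%

Both satisfy E(R) = R_f + β·MRP, so the slope of the SML is
MRP = (11.08% − 3.08%) / (1.51 − 0.28) = 8.00% / 1.23 = 6.5041%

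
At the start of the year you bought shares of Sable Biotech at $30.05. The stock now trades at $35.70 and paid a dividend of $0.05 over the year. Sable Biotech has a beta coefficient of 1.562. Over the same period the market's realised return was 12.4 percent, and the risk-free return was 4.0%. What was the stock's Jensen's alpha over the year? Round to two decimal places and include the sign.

Realised HPR = (P1 + D1 − P0) / P0 = (35.70 + 0.05 − 30.05) / 30.05 = 5.70 / 30.05 = 18.9684%
MRP = 12.4% − 4.0% = 8.40%
CAPM required = R_f + β·MRP = 4.0% + 1.562 × 8.4% = 17.1208%
α = realised − required = 18.9684% − 17.1208% = +1.85%

+1.85%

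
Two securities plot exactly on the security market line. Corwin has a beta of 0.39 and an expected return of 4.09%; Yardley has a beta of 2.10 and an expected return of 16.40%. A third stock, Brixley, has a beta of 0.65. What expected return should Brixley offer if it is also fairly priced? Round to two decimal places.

5.96%

MRP (SML slope) = (16.40% − 4.09%) / (2.10 − 0.39) = 12.31% / 1.71 = 7.1988%
R_f (intercept) = 4.09% − 0.39 × 7.1988% = 1.2825%
E(R_Brixley) = R_f + β × MRP = 1.2825% + 0.65 × 7.1988% = 5.96%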